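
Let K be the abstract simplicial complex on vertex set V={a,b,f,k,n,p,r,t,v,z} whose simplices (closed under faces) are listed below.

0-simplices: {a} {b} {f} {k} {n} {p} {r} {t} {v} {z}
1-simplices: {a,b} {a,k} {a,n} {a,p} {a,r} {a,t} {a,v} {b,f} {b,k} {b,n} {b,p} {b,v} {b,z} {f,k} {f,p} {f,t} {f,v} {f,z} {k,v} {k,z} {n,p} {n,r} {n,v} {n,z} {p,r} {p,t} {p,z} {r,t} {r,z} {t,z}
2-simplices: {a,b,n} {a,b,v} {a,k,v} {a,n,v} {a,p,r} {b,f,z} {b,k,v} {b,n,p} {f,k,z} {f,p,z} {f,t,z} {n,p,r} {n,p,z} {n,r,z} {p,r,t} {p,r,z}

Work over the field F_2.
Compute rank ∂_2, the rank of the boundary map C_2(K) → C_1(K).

rank∂_2=15

n_0=10 n_1=30 n_2=16  [Z2]
∂1: piv[ab,ak,an,ap,ar,at,av,bf,bz] rk=9  ker:bk,bn,bp,bv,fk,fp,ft,fv,fz,kv,kz,np,nr,nv,nz,pr,pt,pz,rt,rz,tz
∂2: piv[abn,abv,akv,anv,apr,bfz,bkv,bnp,fkz,fpz,ftz,npr,npz,nrz,prt] rk=15  ker:prz
rk∂_2=15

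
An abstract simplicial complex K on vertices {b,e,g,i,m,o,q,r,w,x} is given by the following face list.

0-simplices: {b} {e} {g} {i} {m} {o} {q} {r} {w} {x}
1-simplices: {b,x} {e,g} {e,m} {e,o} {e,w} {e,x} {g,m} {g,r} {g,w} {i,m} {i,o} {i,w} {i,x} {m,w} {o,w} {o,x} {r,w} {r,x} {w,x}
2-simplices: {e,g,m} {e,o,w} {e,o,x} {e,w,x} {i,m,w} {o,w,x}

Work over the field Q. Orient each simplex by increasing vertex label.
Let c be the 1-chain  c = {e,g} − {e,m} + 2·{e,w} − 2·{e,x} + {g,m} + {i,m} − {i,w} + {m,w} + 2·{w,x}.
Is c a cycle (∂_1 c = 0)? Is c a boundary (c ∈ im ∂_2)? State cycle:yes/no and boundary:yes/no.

n_0=10 n_1=19 n_2=6  [Q]
∂1: piv[bx,eg,em,eo,ew,ex,gr,im] rk=8  ker:gm,gw,io,iw,ix,mw,ow,ox,rw,rx,wx
∂2: piv[egm,eow,eox,ewx,imw] rk=5  ker:owx
∂1c = 0
c vs im∂2: reduces to 0 ⇒ boundary

cycle:yes boundary:yes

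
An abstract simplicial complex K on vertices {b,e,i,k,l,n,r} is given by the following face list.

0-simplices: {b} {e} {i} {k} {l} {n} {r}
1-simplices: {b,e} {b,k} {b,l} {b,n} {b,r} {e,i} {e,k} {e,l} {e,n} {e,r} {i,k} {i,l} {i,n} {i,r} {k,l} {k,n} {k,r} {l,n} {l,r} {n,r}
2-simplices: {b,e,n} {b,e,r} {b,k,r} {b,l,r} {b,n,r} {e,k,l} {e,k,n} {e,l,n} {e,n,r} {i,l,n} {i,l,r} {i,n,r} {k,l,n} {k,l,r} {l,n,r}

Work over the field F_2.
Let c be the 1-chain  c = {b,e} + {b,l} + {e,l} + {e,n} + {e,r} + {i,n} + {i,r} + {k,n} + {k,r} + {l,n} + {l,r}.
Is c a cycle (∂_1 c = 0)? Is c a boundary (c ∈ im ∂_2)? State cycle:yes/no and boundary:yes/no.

n_0=7 n_1=20 n_2=15  [Z2]
∂1: piv[be,bk,bl,bn,br,ei] rk=6  ker:ek,el,en,er,ik,il,in,ir,kl,kn,kr,ln,lr,nr
∂2: piv[ben,ber,bkr,blr,bnr,ekl,ekn,eln,iln,ilr,inr,klr] rk=12  ker:enr,kln,lnr
∂1c = 0
c vs im∂2: reduces to 0 ⇒ boundary

cycle:yes boundary:yes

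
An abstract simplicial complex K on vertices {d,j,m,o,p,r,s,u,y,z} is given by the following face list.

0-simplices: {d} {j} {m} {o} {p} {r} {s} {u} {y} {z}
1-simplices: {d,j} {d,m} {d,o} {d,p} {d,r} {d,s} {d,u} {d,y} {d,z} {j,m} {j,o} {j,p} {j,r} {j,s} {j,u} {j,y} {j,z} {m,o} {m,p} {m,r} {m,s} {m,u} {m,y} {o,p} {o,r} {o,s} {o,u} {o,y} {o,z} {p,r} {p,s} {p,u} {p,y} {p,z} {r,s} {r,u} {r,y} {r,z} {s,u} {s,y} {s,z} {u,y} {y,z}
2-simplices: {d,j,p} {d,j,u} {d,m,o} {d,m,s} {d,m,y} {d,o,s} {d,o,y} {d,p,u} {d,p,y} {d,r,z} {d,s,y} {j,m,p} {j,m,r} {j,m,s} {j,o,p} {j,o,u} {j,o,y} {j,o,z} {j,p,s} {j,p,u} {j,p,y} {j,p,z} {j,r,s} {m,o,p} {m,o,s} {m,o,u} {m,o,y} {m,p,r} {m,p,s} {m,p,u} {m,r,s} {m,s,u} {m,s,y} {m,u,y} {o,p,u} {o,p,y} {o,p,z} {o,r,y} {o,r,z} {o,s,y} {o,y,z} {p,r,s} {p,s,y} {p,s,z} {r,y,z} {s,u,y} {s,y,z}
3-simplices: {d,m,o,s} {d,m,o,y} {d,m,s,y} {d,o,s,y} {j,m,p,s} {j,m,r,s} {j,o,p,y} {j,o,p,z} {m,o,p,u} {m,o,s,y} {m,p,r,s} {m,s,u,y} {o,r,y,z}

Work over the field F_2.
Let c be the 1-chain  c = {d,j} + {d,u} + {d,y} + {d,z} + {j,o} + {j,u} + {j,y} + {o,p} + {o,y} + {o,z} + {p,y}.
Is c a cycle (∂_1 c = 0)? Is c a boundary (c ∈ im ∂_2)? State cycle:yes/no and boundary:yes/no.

cycle:yes boundary:no

n_0=10 n_1=43 n_2=47 n_3=13  [Z2]
∂1: piv[dj,dm,do,dp,dr,ds,du,dy,dz] rk=9  ker:jm,jo,jp,jr,js,ju,jy,jz,mo,mp,mr,ms,mu,my,op,or,os,ou,oy,oz,pr,ps,pu,py,pz,rs,ru,ry,rz,su,sy,sz,uy,yz
∂2: piv[djp,dju,dmo,dms,dmy,dos,doy,dpu,dpy,drz,dsy,jmp,jmr,jms,jop,jou,joy,joz,jps,jpy,jpz,jrs,mop,mou,mpr,msu,muy,ory,orz,oyz,psz] rk=31  ker:jpu,mos,moy,mps,mpu,mrs,msy,opu,opy,opz,osy,prs,psy,ryz,suy,syz
∂3: piv[dmos,dmoy,dmsy,dosy,jmps,jmrs,jopy,jopz,mopu,mprs,msuy,oryz] rk=12  ker:mosy
∂1c = 0
c vs im∂2: residual ≠ 0 ⇒ not boundary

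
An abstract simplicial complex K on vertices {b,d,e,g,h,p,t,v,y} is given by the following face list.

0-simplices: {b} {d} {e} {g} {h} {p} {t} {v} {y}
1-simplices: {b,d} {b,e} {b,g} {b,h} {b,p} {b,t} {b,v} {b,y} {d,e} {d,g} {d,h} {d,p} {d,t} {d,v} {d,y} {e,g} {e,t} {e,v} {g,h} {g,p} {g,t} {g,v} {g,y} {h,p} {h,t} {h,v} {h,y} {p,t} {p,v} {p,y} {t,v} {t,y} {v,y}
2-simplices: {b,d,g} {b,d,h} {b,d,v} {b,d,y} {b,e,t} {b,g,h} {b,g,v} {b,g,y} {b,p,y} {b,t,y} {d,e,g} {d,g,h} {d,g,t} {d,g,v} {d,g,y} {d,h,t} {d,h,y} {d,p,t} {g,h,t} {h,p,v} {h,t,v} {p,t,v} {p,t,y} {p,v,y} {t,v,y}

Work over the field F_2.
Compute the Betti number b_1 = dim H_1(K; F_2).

b_1=5

n_0=9 n_1=33 n_2=25  [Z2]
∂1: piv[bd,be,bg,bh,bp,bt,bv,by] rk=8  ker:de,dg,dh,dp,dt,dv,dy,eg,et,ev,gh,gp,gt,gv,gy,hp,ht,hv,hy,pt,pv,py,tv,ty,vy
∂2: piv[bdg,bdh,bdv,bdy,bet,bgh,bgv,bgy,bpy,bty,deg,dgt,dht,dhy,dpt,hpv,htv,ptv,pty,pvy] rk=20  ker:dgh,dgv,dgy,ght,tvy
b_1=(33−8)−20=5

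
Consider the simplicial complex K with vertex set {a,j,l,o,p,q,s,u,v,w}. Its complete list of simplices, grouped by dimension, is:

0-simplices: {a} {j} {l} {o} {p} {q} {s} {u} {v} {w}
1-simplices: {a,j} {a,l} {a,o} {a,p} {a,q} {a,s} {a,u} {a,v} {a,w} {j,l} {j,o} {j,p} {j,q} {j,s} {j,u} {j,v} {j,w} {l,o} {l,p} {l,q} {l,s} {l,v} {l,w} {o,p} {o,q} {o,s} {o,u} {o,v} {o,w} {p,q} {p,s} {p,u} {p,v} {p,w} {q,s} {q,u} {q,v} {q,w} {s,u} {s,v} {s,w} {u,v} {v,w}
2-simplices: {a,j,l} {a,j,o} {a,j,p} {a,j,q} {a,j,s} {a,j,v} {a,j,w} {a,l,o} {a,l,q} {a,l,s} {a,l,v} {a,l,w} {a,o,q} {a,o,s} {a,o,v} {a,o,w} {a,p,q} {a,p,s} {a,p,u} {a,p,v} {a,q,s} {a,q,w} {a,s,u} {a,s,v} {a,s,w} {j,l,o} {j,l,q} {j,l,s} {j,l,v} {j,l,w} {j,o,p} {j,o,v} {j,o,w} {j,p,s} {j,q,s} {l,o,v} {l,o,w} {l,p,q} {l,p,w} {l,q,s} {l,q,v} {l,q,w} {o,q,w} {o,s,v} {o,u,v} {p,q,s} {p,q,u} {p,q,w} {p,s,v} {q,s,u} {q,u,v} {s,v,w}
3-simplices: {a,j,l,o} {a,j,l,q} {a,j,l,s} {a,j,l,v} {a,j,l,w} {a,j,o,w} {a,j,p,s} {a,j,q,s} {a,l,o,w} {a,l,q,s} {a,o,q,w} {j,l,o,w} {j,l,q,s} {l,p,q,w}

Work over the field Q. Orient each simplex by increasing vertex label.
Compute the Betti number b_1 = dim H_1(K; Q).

b_1=1

n_0=10 n_1=43 n_2=52 n_3=14  [Q]
∂1: piv[aj,al,ao,ap,aq,as,au,av,aw] rk=9  ker:jl,jo,jp,jq,js,ju,jv,jw,lo,lp,lq,ls,lv,lw,op,oq,os,ou,ov,ow,pq,ps,pu,pv,pw,qs,qu,qv,qw,su,sv,sw,uv,vw
∂2: piv[ajl,ajo,ajp,ajq,ajs,ajv,ajw,alo,alq,als,alv,alw,aoq,aos,aov,aow,apq,aps,apu,apv,aqs,aqw,asu,asv,asw,jop,lpq,lpw,lqv,ouv,pqu,quv,svw] rk=33  ker:jlo,jlq,jls,jlv,jlw,jov,jow,jps,jqs,lov,low,lqs,lqw,oqw,osv,pqs,pqw,psv,qsu
∂3: piv[ajlo,ajlq,ajls,ajlv,ajlw,ajow,ajps,ajqs,alow,alqs,aoqw,lpqw] rk=12  ker:jlow,jlqs
b_1=(43−9)−33=1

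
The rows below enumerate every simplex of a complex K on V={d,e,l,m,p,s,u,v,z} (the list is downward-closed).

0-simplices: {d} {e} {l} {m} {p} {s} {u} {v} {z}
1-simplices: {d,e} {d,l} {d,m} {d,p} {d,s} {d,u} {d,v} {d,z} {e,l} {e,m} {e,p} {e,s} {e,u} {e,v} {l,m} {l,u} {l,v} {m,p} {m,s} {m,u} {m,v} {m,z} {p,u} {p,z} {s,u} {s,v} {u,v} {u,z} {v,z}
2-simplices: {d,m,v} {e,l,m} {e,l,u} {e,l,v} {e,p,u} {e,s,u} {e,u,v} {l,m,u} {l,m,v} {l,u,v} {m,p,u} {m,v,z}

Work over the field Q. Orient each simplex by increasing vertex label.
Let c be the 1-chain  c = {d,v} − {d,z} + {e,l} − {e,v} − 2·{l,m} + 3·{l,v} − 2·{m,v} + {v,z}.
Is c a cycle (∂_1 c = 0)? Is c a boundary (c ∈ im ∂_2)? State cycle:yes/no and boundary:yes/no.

n_0=9 n_1=29 n_2=12  [Q]
∂1: piv[de,dl,dm,dp,ds,du,dv,dz] rk=8  ker:el,em,ep,es,eu,ev,lm,lu,lv,mp,ms,mu,mv,mz,pu,pz,su,sv,uv,uz,vz
∂2: piv[dmv,elm,elu,elv,epu,esu,euv,lmu,lmv,mpu,mvz] rk=11  ker:luv
∂1c = 0
c vs im∂2: residual ≠ 0 ⇒ not boundary

cycle:yes boundary:no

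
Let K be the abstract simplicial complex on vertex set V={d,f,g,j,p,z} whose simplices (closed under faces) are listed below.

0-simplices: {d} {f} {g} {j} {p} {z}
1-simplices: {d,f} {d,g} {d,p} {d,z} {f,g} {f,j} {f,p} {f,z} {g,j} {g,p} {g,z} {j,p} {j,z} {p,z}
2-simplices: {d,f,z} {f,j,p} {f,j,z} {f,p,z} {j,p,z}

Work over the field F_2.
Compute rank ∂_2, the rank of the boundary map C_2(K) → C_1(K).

n_0=6 n_1=14 n_2=5  [Z2]
∂1: piv[df,dg,dp,dz,fj] rk=5  ker:fg,fp,fz,gj,gp,gz,jp,jz,pz
∂2: piv[dfz,fjp,fjz,fpz] rk=4  ker:jpz
rk∂_2=4

rank∂_2=4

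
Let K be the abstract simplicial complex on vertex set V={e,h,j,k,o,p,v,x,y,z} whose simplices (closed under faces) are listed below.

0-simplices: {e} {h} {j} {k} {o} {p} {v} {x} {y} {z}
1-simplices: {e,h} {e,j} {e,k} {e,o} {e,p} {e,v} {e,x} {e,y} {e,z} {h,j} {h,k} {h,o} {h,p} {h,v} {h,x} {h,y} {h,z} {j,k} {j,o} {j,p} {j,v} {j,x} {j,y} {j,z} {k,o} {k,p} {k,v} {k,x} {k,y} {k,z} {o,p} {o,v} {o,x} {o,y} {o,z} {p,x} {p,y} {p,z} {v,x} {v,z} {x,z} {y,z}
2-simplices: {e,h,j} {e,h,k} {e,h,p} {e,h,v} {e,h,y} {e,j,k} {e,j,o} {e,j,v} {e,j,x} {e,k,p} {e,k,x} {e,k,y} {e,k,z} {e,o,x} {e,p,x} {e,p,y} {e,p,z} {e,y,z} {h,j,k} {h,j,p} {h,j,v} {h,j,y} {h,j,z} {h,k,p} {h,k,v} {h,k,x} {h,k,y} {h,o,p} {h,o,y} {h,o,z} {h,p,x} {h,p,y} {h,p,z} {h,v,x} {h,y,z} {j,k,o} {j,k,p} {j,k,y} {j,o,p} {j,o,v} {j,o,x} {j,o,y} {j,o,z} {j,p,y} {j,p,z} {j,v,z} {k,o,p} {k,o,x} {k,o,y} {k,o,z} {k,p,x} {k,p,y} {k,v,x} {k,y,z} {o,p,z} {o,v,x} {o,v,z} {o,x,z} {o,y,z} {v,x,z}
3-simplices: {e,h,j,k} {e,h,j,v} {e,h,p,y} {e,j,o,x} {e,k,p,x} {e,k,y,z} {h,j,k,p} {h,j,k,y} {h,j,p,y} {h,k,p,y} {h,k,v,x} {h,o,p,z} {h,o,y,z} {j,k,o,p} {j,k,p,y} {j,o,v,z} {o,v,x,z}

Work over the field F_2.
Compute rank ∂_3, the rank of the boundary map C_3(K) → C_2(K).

rank∂_3=16

n_0=10 n_1=42 n_2=60 n_3=17  [Z2]
∂1: piv[eh,ej,ek,eo,ep,ev,ex,ey,ez] rk=9  ker:hj,hk,ho,hp,hv,hx,hy,hz,jk,jo,jp,jv,jx,jy,jz,ko,kp,kv,kx,ky,kz,op,ov,ox,oy,oz,px,py,pz,vx,vz,xz,yz
∂2: piv[ehj,ehk,ehp,ehv,ehy,ejk,ejo,ejv,ejx,ekp,ekx,eky,ekz,eox,epx,epy,epz,eyz,hjp,hjy,hjz,hkv,hkx,hop,hoy,hoz,hpz,hvx,jko,jop,jov,jvz,oxz] rk=33  ker:hjk,hjv,hkp,hky,hpx,hpy,hyz,jkp,jky,jox,joy,joz,jpy,jpz,kop,kox,koy,koz,kpx,kpy,kvx,kyz,opz,ovx,ovz,oyz,vxz
∂3: piv[ehjk,ehjv,ehpy,ejox,ekpx,ekyz,hjkp,hjky,hjpy,hkpy,hkvx,hopz,hoyz,jkop,jovz,ovxz] rk=16  ker:jkpy
rk∂_3=16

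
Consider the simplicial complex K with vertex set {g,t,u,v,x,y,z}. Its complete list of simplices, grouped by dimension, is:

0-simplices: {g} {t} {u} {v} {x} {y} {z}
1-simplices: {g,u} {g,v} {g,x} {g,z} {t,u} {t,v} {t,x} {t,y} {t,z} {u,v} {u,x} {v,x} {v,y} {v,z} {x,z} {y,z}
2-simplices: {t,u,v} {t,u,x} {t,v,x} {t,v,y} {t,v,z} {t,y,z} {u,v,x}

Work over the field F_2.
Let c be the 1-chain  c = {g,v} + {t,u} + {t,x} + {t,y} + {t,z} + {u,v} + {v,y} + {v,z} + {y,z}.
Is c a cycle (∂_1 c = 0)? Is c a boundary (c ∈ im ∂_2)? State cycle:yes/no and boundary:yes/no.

n_0=7 n_1=16 n_2=7  [Z2]
∂1: piv[gu,gv,gx,gz,tu,ty] rk=6  ker:tv,tx,tz,uv,ux,vx,vy,vz,xz,yz
∂2: piv[tuv,tux,tvx,tvy,tvz,tyz] rk=6  ker:uvx
∂1c = {g} + {x} + {y} + {z}

cycle:no boundary:no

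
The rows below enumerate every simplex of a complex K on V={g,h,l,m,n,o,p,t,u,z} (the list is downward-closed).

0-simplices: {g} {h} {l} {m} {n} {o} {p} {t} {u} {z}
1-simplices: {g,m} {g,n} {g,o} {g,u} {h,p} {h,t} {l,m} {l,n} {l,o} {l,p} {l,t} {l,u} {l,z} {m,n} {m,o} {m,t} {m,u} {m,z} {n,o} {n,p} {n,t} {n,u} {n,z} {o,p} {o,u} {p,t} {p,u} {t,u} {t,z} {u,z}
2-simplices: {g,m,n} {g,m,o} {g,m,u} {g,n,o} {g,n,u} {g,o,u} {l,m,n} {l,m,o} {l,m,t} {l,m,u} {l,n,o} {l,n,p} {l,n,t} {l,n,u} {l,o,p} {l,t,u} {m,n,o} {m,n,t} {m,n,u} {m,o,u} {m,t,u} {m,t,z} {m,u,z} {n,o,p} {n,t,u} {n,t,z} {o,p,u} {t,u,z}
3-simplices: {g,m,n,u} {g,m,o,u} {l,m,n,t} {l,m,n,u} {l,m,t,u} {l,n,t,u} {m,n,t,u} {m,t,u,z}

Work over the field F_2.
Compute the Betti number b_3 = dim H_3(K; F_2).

n_0=10 n_1=30 n_2=28 n_3=8  [Z2]
∂1: piv[gm,gn,go,gu,hp,ht,lm,lp,lz] rk=9  ker:ln,lo,lt,lu,mn,mo,mt,mu,mz,no,np,nt,nu,nz,op,ou,pt,pu,tu,tz,uz
∂2: piv[gmn,gmo,gmu,gno,gnu,gou,lmn,lmo,lmt,lmu,lnp,lnt,lop,ltu,mtz,muz,ntz,opu] rk=18  ker:lno,lnu,mno,mnt,mnu,mou,mtu,nop,ntu,tuz
∂3: piv[gmnu,gmou,lmnt,lmnu,lmtu,lntu,mtuz] rk=7  ker:mntu
b_3=(8−7)−0=1

b_3=1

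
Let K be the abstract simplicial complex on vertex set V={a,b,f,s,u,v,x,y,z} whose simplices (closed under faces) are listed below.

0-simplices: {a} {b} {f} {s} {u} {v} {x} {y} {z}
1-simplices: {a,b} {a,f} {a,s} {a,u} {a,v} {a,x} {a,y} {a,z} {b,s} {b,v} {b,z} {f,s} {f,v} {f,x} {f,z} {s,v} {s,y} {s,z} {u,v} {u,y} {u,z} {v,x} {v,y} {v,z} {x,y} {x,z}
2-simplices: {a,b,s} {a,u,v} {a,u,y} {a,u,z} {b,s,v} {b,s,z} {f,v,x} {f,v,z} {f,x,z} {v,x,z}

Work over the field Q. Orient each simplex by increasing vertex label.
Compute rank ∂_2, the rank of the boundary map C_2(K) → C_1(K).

rank∂_2=9

n_0=9 n_1=26 n_2=10  [Q]
∂1: piv[ab,af,as,au,av,ax,ay,az] rk=8  ker:bs,bv,bz,fs,fv,fx,fz,sv,sy,sz,uv,uy,uz,vx,vy,vz,xy,xz
∂2: piv[abs,auv,auy,auz,bsv,bsz,fvx,fvz,fxz] rk=9  ker:vxz
rk∂_2=9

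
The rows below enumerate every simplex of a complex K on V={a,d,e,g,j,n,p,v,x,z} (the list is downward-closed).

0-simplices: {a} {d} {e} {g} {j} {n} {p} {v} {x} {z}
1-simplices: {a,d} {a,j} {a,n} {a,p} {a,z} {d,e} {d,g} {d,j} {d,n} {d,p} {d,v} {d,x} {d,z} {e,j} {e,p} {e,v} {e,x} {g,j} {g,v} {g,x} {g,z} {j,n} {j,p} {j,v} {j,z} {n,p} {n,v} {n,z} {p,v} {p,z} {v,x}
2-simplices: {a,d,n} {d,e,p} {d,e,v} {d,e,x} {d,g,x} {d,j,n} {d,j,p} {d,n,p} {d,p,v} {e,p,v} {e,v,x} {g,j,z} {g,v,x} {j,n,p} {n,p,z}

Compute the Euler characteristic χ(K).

χ(K)=-6

n_0=10 n_1=31 n_2=15
χ=+10−31+15=-6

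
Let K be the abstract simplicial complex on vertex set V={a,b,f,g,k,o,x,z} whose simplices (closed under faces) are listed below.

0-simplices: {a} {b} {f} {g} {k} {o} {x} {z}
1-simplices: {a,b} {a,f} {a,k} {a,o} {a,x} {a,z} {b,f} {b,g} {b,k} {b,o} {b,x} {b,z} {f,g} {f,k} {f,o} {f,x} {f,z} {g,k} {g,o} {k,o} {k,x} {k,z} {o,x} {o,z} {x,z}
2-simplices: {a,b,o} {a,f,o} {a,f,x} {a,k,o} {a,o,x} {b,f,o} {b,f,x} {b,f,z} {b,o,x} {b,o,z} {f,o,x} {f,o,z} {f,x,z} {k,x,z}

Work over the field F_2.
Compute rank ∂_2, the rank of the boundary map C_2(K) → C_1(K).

n_0=8 n_1=25 n_2=14  [Z2]
∂1: piv[ab,af,ak,ao,ax,az,bg] rk=7  ker:bf,bk,bo,bx,bz,fg,fk,fo,fx,fz,gk,go,ko,kx,kz,ox,oz,xz
∂2: piv[abo,afo,afx,ako,aox,bfo,bfx,bfz,boz,fxz,kxz] rk=11  ker:box,fox,foz
rk∂_2=11

rank∂_2=11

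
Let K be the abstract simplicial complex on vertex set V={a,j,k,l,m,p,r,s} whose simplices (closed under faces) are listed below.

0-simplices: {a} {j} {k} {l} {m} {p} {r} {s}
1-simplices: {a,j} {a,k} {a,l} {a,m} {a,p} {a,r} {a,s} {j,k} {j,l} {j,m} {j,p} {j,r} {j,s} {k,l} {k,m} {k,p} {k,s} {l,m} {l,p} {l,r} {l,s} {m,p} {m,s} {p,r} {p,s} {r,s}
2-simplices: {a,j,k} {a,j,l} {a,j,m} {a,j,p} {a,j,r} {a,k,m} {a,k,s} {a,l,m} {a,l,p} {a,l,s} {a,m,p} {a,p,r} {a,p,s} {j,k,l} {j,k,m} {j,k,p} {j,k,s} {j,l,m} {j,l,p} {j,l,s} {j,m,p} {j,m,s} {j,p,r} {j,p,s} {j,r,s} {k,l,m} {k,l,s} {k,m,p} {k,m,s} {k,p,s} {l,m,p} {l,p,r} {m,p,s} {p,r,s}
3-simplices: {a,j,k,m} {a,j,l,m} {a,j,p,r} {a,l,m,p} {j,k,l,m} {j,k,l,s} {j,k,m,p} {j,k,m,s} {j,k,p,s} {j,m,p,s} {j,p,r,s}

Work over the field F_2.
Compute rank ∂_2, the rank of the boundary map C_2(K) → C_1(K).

n_0=8 n_1=26 n_2=34 n_3=11  [Z2]
∂1: piv[aj,ak,al,am,ap,ar,as] rk=7  ker:jk,jl,jm,jp,jr,js,kl,km,kp,ks,lm,lp,lr,ls,mp,ms,pr,ps,rs
∂2: piv[ajk,ajl,ajm,ajp,ajr,akm,aks,alm,alp,als,amp,apr,aps,jkl,jkp,jks,jms,jrs,lpr] rk=19  ker:jkm,jlm,jlp,jls,jmp,jpr,jps,klm,kls,kmp,kms,kps,lmp,mps,prs
∂3: piv[ajkm,ajlm,ajpr,almp,jklm,jkls,jkmp,jkms,jkps,jmps,jprs] rk=11
rk∂_2=19

rank∂_2=19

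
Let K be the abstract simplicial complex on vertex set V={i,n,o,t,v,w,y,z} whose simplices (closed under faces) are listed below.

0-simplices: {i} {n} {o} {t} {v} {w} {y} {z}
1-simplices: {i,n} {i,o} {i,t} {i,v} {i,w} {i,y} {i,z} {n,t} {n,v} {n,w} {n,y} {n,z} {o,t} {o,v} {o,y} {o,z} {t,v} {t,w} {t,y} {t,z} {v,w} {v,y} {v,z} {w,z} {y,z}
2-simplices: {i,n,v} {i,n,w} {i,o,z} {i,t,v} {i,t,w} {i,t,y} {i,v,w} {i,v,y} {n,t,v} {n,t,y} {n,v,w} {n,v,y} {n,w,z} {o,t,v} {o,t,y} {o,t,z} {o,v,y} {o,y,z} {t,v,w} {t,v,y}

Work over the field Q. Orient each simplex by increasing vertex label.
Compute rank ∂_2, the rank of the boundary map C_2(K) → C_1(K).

rank∂_2=15

n_0=8 n_1=25 n_2=20  [Q]
∂1: piv[in,io,it,iv,iw,iy,iz] rk=7  ker:nt,nv,nw,ny,nz,ot,ov,oy,oz,tv,tw,ty,tz,vw,vy,vz,wz,yz
∂2: piv[inv,inw,ioz,itv,itw,ity,ivw,ivy,ntv,nty,nwz,otv,oty,otz,oyz] rk=15  ker:nvw,nvy,ovy,tvw,tvy
rk∂_2=15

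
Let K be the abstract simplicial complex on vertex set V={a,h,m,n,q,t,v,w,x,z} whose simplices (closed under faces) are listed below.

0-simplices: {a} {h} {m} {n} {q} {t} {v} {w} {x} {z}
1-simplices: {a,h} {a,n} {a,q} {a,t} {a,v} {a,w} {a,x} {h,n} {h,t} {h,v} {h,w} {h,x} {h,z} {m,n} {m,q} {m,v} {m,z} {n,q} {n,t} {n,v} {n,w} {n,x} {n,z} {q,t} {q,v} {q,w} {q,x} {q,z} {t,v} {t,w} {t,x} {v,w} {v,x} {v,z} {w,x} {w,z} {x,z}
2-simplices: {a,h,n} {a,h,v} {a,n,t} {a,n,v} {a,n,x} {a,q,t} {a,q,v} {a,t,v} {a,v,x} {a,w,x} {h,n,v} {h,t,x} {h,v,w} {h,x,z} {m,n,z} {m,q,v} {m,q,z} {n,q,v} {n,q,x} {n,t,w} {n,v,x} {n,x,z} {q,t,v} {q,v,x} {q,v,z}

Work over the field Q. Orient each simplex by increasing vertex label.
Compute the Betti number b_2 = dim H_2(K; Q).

b_2=4

n_0=10 n_1=37 n_2=25  [Q]
∂1: piv[ah,an,aq,at,av,aw,ax,hz,mn] rk=9  ker:hn,ht,hv,hw,hx,mq,mv,mz,nq,nt,nv,nw,nx,nz,qt,qv,qw,qx,qz,tv,tw,tx,vw,vx,vz,wx,wz,xz
∂2: piv[ahn,ahv,ant,anv,anx,aqt,aqv,atv,avx,awx,htx,hvw,hxz,mnz,mqv,mqz,nqv,nqx,ntw,nxz,qvz] rk=21  ker:hnv,nvx,qtv,qvx
b_2=(25−21)−0=4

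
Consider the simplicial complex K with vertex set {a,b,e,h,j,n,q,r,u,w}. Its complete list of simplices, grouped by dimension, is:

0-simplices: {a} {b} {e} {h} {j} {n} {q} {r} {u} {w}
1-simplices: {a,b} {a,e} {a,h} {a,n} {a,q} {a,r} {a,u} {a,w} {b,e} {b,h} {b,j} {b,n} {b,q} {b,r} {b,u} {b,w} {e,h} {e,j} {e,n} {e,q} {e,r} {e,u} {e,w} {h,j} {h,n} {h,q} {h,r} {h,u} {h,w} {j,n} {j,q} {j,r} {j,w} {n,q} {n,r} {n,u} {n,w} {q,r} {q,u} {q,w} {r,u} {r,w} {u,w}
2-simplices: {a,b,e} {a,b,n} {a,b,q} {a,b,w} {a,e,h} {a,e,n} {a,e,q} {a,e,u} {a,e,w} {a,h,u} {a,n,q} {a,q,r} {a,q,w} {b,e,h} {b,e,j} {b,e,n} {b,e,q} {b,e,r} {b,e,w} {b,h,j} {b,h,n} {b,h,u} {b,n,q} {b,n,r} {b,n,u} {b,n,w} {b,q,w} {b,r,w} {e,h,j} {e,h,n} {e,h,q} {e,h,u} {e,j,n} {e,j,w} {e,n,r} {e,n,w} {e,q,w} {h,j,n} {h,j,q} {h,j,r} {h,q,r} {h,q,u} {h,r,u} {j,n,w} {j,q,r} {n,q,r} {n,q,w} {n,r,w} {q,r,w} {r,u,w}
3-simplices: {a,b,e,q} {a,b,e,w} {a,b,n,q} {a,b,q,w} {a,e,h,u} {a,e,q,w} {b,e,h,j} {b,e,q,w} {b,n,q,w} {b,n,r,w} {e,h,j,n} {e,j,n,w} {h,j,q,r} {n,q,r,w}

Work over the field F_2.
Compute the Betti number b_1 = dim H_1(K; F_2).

b_1=1

n_0=10 n_1=43 n_2=50 n_3=14  [Z2]
∂1: piv[ab,ae,ah,an,aq,ar,au,aw,bj] rk=9  ker:be,bh,bn,bq,br,bu,bw,eh,ej,en,eq,er,eu,ew,hj,hn,hq,hr,hu,hw,jn,jq,jr,jw,nq,nr,nu,nw,qr,qu,qw,ru,rw,uw
∂2: piv[abe,abn,abq,abw,aeh,aen,aeq,aeu,aew,ahu,anq,aqr,aqw,beh,bej,ber,bhj,bhn,bhu,bnr,bnu,bnw,brw,ehq,ejn,ejw,hjq,hjr,hqr,hqu,hru,nqr,ruw] rk=33  ker:ben,beq,bew,bnq,bqw,ehj,ehn,ehu,enr,enw,eqw,hjn,jnw,jqr,nqw,nrw,qrw
∂3: piv[abeq,abew,abnq,abqw,aehu,aeqw,behj,bnqw,bnrw,ehjn,ejnw,hjqr,nqrw] rk=13  ker:beqw
b_1=(43−9)−33=1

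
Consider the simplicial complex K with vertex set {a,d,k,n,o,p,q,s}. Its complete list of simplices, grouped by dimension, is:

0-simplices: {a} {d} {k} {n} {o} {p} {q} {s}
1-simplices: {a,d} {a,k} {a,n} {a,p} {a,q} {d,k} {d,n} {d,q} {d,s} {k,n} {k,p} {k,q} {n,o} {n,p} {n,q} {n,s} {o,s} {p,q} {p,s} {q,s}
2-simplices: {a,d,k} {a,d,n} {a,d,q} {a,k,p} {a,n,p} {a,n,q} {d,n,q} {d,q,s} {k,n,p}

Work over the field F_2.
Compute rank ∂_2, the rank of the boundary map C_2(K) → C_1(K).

n_0=8 n_1=20 n_2=9  [Z2]
∂1: piv[ad,ak,an,ap,aq,ds,no] rk=7  ker:dk,dn,dq,kn,kp,kq,np,nq,ns,os,pq,ps,qs
∂2: piv[adk,adn,adq,akp,anp,anq,dqs,knp] rk=8  ker:dnq
rk∂_2=8

rank∂_2=8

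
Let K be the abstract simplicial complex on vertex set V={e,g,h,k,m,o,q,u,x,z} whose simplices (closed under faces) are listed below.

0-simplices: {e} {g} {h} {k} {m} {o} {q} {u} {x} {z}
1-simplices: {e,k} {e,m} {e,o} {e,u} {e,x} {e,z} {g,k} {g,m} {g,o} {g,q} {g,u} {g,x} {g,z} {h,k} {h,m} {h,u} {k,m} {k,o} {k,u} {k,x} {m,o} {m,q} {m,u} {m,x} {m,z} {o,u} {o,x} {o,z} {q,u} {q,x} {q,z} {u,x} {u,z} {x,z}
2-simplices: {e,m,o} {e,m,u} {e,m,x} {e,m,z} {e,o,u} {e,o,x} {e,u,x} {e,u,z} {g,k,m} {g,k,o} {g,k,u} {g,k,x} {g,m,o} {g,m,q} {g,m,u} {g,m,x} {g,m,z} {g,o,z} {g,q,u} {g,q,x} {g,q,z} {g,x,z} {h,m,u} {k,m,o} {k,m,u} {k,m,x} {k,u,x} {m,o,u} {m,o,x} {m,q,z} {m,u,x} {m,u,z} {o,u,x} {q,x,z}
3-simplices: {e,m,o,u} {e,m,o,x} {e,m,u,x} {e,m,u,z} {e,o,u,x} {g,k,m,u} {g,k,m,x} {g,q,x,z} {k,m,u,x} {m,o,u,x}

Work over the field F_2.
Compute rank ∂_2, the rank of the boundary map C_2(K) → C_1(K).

rank∂_2=23

n_0=10 n_1=34 n_2=34 n_3=10  [Z2]
∂1: piv[ek,em,eo,eu,ex,ez,gk,gq,hk] rk=9  ker:gm,go,gu,gx,gz,hm,hu,km,ko,ku,kx,mo,mq,mu,mx,mz,ou,ox,oz,qu,qx,qz,ux,uz,xz
∂2: piv[emo,emu,emx,emz,eou,eox,eux,euz,gkm,gko,gku,gkx,gmo,gmq,gmu,gmx,gmz,goz,gqu,gqx,gqz,gxz,hmu] rk=23  ker:kmo,kmu,kmx,kux,mou,mox,mqz,mux,muz,oux,qxz
∂3: piv[emou,emox,emux,emuz,eoux,gkmu,gkmx,gqxz,kmux] rk=9  ker:moux
rk∂_2=23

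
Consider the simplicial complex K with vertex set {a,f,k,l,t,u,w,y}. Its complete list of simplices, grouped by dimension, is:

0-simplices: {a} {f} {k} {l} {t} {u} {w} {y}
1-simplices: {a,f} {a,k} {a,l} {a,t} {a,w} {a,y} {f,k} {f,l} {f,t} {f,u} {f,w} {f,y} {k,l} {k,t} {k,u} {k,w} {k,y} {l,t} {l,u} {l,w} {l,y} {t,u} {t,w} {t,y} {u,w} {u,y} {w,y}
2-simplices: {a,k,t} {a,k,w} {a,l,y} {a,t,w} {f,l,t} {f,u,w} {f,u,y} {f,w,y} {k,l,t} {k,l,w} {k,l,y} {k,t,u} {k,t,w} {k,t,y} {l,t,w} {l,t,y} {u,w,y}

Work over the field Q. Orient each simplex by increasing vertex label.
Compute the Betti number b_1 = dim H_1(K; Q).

b_1=7

n_0=8 n_1=27 n_2=17  [Q]
∂1: piv[af,ak,al,at,aw,ay,fu] rk=7  ker:fk,fl,ft,fw,fy,kl,kt,ku,kw,ky,lt,lu,lw,ly,tu,tw,ty,uw,uy,wy
∂2: piv[akt,akw,aly,atw,flt,fuw,fuy,fwy,klt,klw,kly,ktu,kty] rk=13  ker:ktw,ltw,lty,uwy
b_1=(27−7)−13=7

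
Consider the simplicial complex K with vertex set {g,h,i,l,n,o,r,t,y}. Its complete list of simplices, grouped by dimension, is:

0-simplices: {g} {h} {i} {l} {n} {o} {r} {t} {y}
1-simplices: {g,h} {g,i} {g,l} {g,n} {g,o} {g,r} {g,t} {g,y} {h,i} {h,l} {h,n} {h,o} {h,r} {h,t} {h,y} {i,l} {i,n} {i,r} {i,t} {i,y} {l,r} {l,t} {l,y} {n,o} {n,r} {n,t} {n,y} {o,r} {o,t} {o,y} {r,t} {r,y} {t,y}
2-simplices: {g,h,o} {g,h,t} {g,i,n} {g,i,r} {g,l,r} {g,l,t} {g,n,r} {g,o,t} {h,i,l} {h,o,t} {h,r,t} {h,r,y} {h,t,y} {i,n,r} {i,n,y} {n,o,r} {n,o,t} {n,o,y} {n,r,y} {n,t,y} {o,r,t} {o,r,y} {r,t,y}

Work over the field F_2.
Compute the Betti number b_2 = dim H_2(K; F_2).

n_0=9 n_1=33 n_2=23  [Z2]
∂1: piv[gh,gi,gl,gn,go,gr,gt,gy] rk=8  ker:hi,hl,hn,ho,hr,ht,hy,il,in,ir,it,iy,lr,lt,ly,no,nr,nt,ny,or,ot,oy,rt,ry,ty
∂2: piv[gho,ght,gin,gir,glr,glt,gnr,got,hil,hrt,hry,hty,iny,nor,not,noy,nry,nty] rk=18  ker:hot,inr,ort,ory,rty
b_2=(23−18)−0=5

b_2=5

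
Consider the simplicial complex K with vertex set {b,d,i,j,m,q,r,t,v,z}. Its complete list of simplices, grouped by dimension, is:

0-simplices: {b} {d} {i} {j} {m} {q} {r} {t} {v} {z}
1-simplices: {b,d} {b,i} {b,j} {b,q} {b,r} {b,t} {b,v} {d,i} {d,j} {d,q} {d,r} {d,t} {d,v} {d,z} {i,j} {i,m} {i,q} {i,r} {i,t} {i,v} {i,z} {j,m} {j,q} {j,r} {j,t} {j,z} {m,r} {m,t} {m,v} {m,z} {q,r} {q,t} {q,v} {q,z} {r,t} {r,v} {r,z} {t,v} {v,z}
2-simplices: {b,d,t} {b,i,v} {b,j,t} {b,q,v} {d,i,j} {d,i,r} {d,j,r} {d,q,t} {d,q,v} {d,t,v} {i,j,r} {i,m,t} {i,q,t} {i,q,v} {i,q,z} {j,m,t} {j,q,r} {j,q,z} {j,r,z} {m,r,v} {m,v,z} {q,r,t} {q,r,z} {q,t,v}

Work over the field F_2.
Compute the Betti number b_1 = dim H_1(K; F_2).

b_1=9

n_0=10 n_1=39 n_2=24  [Z2]
∂1: piv[bd,bi,bj,bq,br,bt,bv,dz,im] rk=9  ker:di,dj,dq,dr,dt,dv,ij,iq,ir,it,iv,iz,jm,jq,jr,jt,jz,mr,mt,mv,mz,qr,qt,qv,qz,rt,rv,rz,tv,vz
∂2: piv[bdt,biv,bjt,bqv,dij,dir,djr,dqt,dqv,dtv,imt,iqt,iqv,iqz,jmt,jqr,jqz,jrz,mrv,mvz,qrt] rk=21  ker:ijr,qrz,qtv
b_1=(39−9)−21=9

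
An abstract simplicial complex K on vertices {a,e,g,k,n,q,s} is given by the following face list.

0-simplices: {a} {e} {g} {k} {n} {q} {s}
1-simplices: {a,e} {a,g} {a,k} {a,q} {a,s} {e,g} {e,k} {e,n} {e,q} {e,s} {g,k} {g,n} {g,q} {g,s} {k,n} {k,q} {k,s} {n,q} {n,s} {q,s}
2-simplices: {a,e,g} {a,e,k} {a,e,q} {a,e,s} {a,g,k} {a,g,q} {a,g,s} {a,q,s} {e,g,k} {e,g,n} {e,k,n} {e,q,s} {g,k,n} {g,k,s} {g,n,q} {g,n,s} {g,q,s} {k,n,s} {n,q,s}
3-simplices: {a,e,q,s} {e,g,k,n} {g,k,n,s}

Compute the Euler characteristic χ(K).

χ(K)=3

n_0=7 n_1=20 n_2=19 n_3=3
χ=+7−20+19−3=3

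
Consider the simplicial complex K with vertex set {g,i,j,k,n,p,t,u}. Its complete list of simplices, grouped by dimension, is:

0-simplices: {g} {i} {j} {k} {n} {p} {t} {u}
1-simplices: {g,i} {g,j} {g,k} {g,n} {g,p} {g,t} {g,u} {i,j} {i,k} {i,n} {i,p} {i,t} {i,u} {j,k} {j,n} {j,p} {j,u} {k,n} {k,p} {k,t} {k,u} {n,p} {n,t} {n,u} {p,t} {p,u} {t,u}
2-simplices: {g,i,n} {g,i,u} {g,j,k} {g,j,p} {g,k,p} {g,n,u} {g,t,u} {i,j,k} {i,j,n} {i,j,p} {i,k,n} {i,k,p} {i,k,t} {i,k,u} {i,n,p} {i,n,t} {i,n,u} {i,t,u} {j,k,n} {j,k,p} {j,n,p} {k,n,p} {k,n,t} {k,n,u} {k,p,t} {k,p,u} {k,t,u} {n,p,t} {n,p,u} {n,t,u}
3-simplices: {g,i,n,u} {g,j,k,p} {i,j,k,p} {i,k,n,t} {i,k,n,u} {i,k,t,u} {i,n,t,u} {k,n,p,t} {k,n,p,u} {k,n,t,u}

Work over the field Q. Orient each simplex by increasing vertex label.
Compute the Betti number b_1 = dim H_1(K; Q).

b_1=2

n_0=8 n_1=27 n_2=30 n_3=10  [Q]
∂1: piv[gi,gj,gk,gn,gp,gt,gu] rk=7  ker:ij,ik,in,ip,it,iu,jk,jn,jp,ju,kn,kp,kt,ku,np,nt,nu,pt,pu,tu
∂2: piv[gin,giu,gjk,gjp,gkp,gnu,gtu,ijk,ijn,ijp,ikn,ikt,iku,inp,int,itu,kpt,kpu] rk=18  ker:ikp,inu,jkn,jkp,jnp,knp,knt,knu,ktu,npt,npu,ntu
∂3: piv[ginu,gjkp,ijkp,iknt,iknu,iktu,intu,knpt,knpu] rk=9  ker:kntu
b_1=(27−7)−18=2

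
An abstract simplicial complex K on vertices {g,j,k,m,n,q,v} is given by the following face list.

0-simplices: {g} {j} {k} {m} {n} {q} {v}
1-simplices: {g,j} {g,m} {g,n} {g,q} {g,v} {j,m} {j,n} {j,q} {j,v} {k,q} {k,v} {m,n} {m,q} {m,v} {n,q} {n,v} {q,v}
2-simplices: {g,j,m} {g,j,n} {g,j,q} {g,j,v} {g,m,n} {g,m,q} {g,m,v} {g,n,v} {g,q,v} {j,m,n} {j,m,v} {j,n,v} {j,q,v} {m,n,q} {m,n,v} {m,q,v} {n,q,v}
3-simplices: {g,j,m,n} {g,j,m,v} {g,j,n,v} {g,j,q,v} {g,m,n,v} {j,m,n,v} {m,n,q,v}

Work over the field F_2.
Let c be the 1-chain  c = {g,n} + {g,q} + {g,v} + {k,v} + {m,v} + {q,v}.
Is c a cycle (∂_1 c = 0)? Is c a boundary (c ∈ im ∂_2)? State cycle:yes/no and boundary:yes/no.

n_0=7 n_1=17 n_2=17 n_3=7  [Z2]
∂1: piv[gj,gm,gn,gq,gv,kq] rk=6  ker:jm,jn,jq,jv,kv,mn,mq,mv,nq,nv,qv
∂2: piv[gjm,gjn,gjq,gjv,gmn,gmq,gmv,gnv,gqv,mnq] rk=10  ker:jmn,jmv,jnv,jqv,mnv,mqv,nqv
∂3: piv[gjmn,gjmv,gjnv,gjqv,gmnv,mnqv] rk=6  ker:jmnv
∂1c = {g} + {k} + {m} + {n}

cycle:no boundary:no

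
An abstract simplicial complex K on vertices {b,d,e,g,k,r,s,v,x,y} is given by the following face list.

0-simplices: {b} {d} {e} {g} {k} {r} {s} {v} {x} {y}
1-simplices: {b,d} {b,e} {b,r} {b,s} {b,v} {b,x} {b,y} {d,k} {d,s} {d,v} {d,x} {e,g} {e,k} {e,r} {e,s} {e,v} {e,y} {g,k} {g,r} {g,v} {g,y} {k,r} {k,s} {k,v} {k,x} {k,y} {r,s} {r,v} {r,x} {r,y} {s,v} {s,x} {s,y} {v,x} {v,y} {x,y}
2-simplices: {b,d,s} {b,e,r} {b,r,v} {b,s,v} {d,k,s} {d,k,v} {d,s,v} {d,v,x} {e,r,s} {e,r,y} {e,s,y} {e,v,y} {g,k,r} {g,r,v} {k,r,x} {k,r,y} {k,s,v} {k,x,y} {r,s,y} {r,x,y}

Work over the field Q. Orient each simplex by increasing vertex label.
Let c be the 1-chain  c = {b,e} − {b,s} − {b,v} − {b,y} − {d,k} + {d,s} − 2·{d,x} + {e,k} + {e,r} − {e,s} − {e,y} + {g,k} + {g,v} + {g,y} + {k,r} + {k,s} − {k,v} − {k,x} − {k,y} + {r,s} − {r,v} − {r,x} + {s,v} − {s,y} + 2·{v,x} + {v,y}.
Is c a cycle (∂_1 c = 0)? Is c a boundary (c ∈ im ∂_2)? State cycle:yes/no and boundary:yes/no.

n_0=10 n_1=36 n_2=20  [Q]
∂1: piv[bd,be,br,bs,bv,bx,by,dk,eg] rk=9  ker:ds,dv,dx,ek,er,es,ev,ey,gk,gr,gv,gy,kr,ks,kv,kx,ky,rs,rv,rx,ry,sv,sx,sy,vx,vy,xy
∂2: piv[bds,ber,brv,bsv,dks,dkv,dsv,dvx,ers,ery,esy,evy,gkr,grv,krx,kry,kxy] rk=17  ker:ksv,rsy,rxy
∂1c = 2·{b} + 2·{d} + {e} − 3·{g} + 2·{k} + 3·{r} + {s} − 4·{v} − 2·{x} − 2·{y}

cycle:no boundary:no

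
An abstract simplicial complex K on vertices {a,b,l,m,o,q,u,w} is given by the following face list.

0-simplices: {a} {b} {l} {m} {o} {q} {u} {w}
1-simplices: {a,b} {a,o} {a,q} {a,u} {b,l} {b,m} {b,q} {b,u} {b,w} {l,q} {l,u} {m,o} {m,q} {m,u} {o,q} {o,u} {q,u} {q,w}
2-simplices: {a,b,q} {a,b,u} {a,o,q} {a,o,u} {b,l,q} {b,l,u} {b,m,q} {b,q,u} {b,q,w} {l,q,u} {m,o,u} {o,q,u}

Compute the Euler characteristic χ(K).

n_0=8 n_1=18 n_2=12
χ=+8−18+12=2

χ(K)=2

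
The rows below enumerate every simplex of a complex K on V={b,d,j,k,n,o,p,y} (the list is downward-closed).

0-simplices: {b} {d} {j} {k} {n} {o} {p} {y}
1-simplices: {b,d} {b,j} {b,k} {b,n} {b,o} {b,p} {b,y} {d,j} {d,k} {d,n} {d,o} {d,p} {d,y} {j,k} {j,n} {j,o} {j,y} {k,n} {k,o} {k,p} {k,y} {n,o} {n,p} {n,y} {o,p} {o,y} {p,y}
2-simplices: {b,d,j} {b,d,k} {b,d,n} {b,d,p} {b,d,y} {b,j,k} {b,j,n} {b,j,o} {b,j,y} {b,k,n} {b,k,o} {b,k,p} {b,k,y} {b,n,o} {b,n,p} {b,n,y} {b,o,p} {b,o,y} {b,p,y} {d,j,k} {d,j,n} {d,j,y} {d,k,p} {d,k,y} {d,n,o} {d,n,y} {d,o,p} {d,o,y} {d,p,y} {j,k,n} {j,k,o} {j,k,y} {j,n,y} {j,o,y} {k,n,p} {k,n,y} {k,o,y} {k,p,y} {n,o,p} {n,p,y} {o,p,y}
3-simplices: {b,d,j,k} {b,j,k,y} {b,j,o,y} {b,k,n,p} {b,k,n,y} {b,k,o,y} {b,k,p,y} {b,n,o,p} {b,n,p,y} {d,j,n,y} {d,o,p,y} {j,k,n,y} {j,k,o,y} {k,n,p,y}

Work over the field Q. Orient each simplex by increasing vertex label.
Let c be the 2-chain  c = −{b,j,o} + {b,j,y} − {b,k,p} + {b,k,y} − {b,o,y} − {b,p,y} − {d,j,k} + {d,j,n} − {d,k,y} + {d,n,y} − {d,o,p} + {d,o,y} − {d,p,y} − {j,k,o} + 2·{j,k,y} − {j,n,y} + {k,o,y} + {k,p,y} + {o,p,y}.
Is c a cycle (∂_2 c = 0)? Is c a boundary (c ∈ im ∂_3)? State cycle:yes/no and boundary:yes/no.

cycle:yes boundary:no

n_0=8 n_1=27 n_2=41 n_3=14  [Q]
∂1: piv[bd,bj,bk,bn,bo,bp,by] rk=7  ker:dj,dk,dn,do,dp,dy,jk,jn,jo,jy,kn,ko,kp,ky,no,np,ny,op,oy,py
∂2: piv[bdj,bdk,bdn,bdp,bdy,bjk,bjn,bjo,bjy,bkn,bko,bkp,bky,bno,bnp,bny,bop,boy,bpy,dno] rk=20  ker:djk,djn,djy,dkp,dky,dny,dop,doy,dpy,jkn,jko,jky,jny,joy,knp,kny,koy,kpy,nop,npy,opy
∂3: piv[bdjk,bjky,bjoy,bknp,bkny,bkoy,bkpy,bnop,bnpy,djny,dopy,jkny,jkoy] rk=13  ker:knpy
∂2c = 0
c vs im∂3: residual ≠ 0 ⇒ not boundary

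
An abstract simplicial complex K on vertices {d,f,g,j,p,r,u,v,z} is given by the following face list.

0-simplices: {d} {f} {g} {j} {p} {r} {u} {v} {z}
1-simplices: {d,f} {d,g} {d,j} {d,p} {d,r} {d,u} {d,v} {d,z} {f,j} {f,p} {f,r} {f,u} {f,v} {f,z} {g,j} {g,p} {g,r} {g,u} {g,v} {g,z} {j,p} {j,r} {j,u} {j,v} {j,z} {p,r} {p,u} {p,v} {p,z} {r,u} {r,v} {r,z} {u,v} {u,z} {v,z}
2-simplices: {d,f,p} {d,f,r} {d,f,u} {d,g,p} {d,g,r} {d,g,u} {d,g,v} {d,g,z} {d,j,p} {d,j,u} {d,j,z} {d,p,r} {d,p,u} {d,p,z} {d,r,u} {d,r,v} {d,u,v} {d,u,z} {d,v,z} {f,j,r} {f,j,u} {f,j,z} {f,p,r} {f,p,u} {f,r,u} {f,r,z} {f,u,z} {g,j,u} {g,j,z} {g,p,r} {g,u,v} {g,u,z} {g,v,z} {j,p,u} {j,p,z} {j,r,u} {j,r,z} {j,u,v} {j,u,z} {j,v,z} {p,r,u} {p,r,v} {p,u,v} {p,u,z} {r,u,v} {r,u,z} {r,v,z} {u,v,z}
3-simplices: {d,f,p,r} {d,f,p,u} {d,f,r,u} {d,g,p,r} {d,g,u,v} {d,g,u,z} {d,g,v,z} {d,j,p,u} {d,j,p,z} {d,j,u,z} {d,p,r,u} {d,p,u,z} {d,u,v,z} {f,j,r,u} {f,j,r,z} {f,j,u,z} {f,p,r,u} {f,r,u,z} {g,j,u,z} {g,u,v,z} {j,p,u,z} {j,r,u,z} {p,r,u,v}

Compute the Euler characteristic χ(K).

n_0=9 n_1=35 n_2=48 n_3=23
χ=+9−35+48−23=-1

χ(K)=-1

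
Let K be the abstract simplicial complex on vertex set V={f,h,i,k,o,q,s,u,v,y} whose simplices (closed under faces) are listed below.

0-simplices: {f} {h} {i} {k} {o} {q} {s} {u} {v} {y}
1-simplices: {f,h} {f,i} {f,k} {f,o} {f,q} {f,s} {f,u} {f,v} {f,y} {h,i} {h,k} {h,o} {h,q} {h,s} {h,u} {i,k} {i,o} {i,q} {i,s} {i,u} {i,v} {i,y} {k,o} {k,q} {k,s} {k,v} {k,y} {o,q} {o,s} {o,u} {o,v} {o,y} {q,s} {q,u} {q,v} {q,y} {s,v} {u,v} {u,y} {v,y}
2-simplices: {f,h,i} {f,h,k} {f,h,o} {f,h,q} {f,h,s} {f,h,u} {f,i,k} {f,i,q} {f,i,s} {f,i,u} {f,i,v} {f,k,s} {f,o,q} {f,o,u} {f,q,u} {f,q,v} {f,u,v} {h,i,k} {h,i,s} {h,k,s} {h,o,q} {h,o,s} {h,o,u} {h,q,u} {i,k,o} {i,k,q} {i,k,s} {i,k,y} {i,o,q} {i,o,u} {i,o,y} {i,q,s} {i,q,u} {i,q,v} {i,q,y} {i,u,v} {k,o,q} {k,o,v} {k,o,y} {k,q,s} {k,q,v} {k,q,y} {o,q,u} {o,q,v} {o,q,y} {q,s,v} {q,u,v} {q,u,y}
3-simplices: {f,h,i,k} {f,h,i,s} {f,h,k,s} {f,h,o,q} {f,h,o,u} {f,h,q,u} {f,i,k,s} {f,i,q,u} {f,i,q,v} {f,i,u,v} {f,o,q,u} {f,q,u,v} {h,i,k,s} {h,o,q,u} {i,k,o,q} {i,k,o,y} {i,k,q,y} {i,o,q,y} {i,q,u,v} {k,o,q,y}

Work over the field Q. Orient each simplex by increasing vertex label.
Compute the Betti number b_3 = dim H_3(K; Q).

b_3=4

n_0=10 n_1=40 n_2=48 n_3=20  [Q]
∂1: piv[fh,fi,fk,fo,fq,fs,fu,fv,fy] rk=9  ker:hi,hk,ho,hq,hs,hu,ik,io,iq,is,iu,iv,iy,ko,kq,ks,kv,ky,oq,os,ou,ov,oy,qs,qu,qv,qy,sv,uv,uy,vy
∂2: piv[fhi,fhk,fho,fhq,fhs,fhu,fik,fiq,fis,fiu,fiv,fks,foq,fou,fqu,fqv,fuv,hos,iko,ikq,iky,ioq,ioy,iqs,iqy,kov,kqv,qsv,quy] rk=29  ker:hik,his,hks,hoq,hou,hqu,iks,iou,iqu,iqv,iuv,koq,koy,kqs,kqy,oqu,oqv,oqy,quv
∂3: piv[fhik,fhis,fhks,fhoq,fhou,fhqu,fiks,fiqu,fiqv,fiuv,foqu,fquv,ikoq,ikoy,ikqy,ioqy] rk=16  ker:hiks,hoqu,iquv,koqy
b_3=(20−16)−0=4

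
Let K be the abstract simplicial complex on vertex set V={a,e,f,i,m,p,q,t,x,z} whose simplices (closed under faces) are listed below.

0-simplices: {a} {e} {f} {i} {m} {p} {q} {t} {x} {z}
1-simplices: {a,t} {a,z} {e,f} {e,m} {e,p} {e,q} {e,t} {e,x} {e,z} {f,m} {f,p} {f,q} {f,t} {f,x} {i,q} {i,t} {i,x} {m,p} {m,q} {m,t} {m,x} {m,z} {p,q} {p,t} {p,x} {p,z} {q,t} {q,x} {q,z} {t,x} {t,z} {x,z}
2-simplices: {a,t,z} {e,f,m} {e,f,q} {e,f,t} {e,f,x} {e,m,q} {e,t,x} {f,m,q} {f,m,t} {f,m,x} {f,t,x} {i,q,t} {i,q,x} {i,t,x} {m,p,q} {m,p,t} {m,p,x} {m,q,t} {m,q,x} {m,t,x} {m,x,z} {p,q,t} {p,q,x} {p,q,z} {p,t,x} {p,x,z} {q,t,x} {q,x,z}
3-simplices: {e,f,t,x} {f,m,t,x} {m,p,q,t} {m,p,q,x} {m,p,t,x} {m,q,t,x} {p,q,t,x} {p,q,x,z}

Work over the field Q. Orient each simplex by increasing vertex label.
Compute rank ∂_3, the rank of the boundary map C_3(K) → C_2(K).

rank∂_3=7

n_0=10 n_1=32 n_2=28 n_3=8  [Q]
∂1: piv[at,az,ef,em,ep,eq,et,ex,iq] rk=9  ker:ez,fm,fp,fq,ft,fx,it,ix,mp,mq,mt,mx,mz,pq,pt,px,pz,qt,qx,qz,tx,tz,xz
∂2: piv[atz,efm,efq,eft,efx,emq,etx,fmt,fmx,iqt,iqx,itx,mpq,mpt,mpx,mqt,mxz,pqz,pxz] rk=19  ker:fmq,ftx,mqx,mtx,pqt,pqx,ptx,qtx,qxz
∂3: piv[eftx,fmtx,mpqt,mpqx,mptx,mqtx,pqxz] rk=7  ker:pqtx
rk∂_3=7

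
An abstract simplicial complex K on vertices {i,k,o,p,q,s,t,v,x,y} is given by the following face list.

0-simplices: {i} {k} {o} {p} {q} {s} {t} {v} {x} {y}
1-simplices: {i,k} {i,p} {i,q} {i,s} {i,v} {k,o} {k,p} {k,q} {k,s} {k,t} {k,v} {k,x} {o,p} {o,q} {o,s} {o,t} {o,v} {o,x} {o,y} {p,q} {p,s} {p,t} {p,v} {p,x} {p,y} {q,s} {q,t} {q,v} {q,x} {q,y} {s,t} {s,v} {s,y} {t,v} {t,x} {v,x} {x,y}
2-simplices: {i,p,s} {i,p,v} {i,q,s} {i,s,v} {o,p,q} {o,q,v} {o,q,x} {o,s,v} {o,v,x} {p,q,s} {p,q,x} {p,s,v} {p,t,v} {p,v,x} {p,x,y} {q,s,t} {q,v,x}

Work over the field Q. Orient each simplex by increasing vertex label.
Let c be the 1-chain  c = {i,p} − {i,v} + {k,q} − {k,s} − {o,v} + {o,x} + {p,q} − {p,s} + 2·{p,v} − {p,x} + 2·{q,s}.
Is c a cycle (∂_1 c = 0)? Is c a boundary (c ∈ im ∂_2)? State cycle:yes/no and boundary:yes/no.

cycle:yes boundary:no

n_0=10 n_1=37 n_2=17  [Q]
∂1: piv[ik,ip,iq,is,iv,ko,kt,kx,oy] rk=9  ker:kp,kq,ks,kv,op,oq,os,ot,ov,ox,pq,ps,pt,pv,px,py,qs,qt,qv,qx,qy,st,sv,sy,tv,tx,vx,xy
∂2: piv[ips,ipv,iqs,isv,opq,oqv,oqx,osv,ovx,pqs,pqx,ptv,pvx,pxy,qst] rk=15  ker:psv,qvx
∂1c = 0
c vs im∂2: residual ≠ 0 ⇒ not boundary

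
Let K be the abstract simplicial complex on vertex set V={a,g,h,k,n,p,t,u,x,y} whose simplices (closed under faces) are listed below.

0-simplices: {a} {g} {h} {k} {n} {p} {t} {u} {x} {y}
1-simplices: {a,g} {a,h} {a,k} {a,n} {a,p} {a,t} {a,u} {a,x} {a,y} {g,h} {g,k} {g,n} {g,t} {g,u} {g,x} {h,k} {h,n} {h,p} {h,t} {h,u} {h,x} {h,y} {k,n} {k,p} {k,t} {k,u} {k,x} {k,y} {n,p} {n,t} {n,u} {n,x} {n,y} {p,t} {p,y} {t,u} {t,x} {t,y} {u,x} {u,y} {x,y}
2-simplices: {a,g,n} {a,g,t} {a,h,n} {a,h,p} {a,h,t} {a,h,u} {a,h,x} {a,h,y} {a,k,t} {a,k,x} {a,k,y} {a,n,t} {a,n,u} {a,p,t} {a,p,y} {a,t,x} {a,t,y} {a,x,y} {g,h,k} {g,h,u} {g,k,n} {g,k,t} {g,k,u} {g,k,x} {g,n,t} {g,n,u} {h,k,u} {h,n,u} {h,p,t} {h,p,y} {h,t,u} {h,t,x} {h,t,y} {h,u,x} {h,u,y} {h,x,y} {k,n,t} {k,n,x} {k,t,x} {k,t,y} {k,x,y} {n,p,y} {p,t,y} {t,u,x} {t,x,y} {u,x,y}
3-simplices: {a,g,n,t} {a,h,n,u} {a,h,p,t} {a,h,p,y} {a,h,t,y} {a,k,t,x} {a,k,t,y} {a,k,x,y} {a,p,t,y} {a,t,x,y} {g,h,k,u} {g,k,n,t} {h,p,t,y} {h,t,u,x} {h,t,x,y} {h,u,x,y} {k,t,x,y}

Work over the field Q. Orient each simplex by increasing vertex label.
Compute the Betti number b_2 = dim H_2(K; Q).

b_2=1

n_0=10 n_1=41 n_2=46 n_3=17  [Q]
∂1: piv[ag,ah,ak,an,ap,at,au,ax,ay] rk=9  ker:gh,gk,gn,gt,gu,gx,hk,hn,hp,ht,hu,hx,hy,kn,kp,kt,ku,kx,ky,np,nt,nu,nx,ny,pt,py,tu,tx,ty,ux,uy,xy
∂2: piv[agn,agt,ahn,ahp,aht,ahu,ahx,ahy,akt,akx,aky,ant,anu,apt,apy,atx,aty,axy,ghk,ghu,gkn,gkt,gku,gkx,gnu,htu,hux,huy,knx,npy] rk=30  ker:gnt,hku,hnu,hpt,hpy,htx,hty,hxy,knt,ktx,kty,kxy,pty,tux,txy,uxy
∂3: piv[agnt,ahnu,ahpt,ahpy,ahty,aktx,akty,akxy,apty,atxy,ghku,gknt,htux,htxy,huxy] rk=15  ker:hpty,ktxy
b_2=(46−30)−15=1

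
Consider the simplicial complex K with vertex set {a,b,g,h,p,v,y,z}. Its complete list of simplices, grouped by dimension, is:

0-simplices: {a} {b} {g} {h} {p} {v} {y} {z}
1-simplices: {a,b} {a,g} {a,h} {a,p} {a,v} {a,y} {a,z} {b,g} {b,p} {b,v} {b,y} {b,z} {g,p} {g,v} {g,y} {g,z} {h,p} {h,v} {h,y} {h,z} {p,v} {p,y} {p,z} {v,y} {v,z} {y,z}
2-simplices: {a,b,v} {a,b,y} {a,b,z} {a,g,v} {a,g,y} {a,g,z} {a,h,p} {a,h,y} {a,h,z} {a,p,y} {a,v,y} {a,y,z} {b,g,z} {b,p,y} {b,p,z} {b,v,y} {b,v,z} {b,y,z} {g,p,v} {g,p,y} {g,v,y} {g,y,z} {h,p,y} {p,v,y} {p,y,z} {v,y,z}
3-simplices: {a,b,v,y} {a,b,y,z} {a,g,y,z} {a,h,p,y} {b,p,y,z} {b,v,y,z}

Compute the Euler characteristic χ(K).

χ(K)=2

n_0=8 n_1=26 n_2=26 n_3=6
χ=+8−26+26−6=2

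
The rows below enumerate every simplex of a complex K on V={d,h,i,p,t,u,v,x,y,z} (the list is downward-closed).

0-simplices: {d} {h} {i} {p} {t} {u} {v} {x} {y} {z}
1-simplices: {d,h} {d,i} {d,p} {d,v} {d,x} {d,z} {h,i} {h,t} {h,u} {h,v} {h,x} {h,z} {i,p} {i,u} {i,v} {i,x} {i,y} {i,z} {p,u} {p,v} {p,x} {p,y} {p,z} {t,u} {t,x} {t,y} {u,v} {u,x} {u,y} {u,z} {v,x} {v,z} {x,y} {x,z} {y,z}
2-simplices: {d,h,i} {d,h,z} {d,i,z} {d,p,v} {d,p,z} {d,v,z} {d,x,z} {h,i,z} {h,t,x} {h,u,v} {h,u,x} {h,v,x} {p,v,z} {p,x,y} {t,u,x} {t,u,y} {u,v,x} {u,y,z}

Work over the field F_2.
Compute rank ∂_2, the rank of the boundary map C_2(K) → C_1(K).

rank∂_2=15

n_0=10 n_1=35 n_2=18  [Z2]
∂1: piv[dh,di,dp,dv,dx,dz,ht,hu,iy] rk=9  ker:hi,hv,hx,hz,ip,iu,iv,ix,iz,pu,pv,px,py,pz,tu,tx,ty,uv,ux,uy,uz,vx,vz,xy,xz,yz
∂2: piv[dhi,dhz,diz,dpv,dpz,dvz,dxz,htx,huv,hux,hvx,pxy,tux,tuy,uyz] rk=15  ker:hiz,pvz,uvx
rk∂_2=15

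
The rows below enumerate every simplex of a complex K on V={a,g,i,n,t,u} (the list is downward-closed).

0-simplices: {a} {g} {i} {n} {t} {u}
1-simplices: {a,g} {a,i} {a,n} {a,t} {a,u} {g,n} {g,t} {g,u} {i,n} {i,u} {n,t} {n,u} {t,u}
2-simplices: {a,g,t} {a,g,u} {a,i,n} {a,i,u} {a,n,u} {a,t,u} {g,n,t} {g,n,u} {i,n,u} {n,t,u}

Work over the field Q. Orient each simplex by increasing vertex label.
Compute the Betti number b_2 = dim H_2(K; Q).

n_0=6 n_1=13 n_2=10  [Q]
∂1: piv[ag,ai,an,at,au] rk=5  ker:gn,gt,gu,in,iu,nt,nu,tu
∂2: piv[agt,agu,ain,aiu,anu,atu,gnt,gnu] rk=8  ker:inu,ntu
b_2=(10−8)−0=2

b_2=2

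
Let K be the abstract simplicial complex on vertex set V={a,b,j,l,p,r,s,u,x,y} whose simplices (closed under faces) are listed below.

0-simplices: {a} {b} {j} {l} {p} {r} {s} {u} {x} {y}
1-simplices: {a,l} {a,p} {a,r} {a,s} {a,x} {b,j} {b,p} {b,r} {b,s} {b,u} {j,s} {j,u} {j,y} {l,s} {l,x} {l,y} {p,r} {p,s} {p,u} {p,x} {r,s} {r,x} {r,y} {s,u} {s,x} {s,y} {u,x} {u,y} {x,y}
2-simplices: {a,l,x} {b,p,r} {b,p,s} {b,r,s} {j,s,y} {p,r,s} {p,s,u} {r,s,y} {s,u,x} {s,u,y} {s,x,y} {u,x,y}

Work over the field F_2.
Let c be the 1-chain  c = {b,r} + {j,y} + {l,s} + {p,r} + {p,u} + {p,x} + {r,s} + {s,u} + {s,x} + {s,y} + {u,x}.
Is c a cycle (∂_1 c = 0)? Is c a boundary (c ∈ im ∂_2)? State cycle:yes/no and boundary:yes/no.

cycle:no boundary:no

n_0=10 n_1=29 n_2=12  [Z2]
∂1: piv[al,ap,ar,as,ax,bj,bp,bu,jy] rk=9  ker:br,bs,js,ju,ls,lx,ly,pr,ps,pu,px,rs,rx,ry,su,sx,sy,ux,uy,xy
∂2: piv[alx,bpr,bps,brs,jsy,psu,rsy,sux,suy,sxy] rk=10  ker:prs,uxy
∂1c = {b} + {j} + {l} + {p} + {r} + {s} + {u} + {x}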